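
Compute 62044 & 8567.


0b1111001001011100 & 0b10000101110111 = 0b10000001010100 = 8276

8276


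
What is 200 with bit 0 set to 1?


200 | (1 << 0) = 200 | 1 = 201

201


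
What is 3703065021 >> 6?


0b11011100101110000100100110111101 >> 6 = 0b11011100101110000100100110 = 57860390

57860390


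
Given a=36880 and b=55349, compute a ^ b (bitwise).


36880 ^ 55349 = 18469

18469


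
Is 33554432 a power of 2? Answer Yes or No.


0b10000000000000000000000000. Only one bit set => Yes

Yes


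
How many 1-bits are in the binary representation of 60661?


0b1110110011110101 has 11 set bits

11


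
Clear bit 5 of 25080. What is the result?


25080 & ~(1 << 5) = 25048

25048


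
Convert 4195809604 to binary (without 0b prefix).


4195809604 = 11111010000101101111100101000100 in binary

11111010000101101111100101000100


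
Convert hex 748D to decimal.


748D hex = 29837 decimal

29837


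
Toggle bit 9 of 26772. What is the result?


26772 ^ (1 << 9) = 26772 ^ 512 = 27284

27284


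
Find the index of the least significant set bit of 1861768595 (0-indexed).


0b1101110111110000101010110010011. Lowest set bit at position 0

0


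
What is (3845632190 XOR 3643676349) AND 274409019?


Step 1: 3845632190 ^ 3643676349 = 1008313859
Step 2: 1008313859 & 274409019 = 270083587

270083587


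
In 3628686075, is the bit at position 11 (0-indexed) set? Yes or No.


0b11011000010010010101101011111011, bit 11 = 1. Yes

Yes


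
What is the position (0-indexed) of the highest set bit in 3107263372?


0b10111001001101010001001110001100. Highest set bit at position 31

31


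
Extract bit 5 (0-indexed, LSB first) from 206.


0b11001110, position 5 = 0

0


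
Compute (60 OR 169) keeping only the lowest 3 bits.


Step 1: 60 | 169 = 189
Step 2: 189 & 7 = 5

5


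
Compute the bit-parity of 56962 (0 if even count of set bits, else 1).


0b1101111010000010 has 8 ones => parity 0

0


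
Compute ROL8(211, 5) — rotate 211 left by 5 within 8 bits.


Rotate 0b11010011 left by 5 (8-bit) = 0b1111010 = 122

122


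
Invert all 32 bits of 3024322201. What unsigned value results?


3024322201 ^ 4294967295 = 1270645094

1270645094


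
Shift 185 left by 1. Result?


0b10111001 << 1 = 0b101110010 = 370

370


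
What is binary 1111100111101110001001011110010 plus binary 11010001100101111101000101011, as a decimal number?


1111100111101110001001011110010 + 11010001100101111101000101011 = 10010111001010100000110100011101 = 2536115485

2536115485


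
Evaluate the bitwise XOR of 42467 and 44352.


0b1010010111100011 ^ 0b1010110101000000 = 0b100010100011 = 2211

2211


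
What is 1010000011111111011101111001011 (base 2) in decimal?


1010000011111111011101111001011 in decimal = 1350548427

1350548427


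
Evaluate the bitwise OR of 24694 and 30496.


0b110000001110110 | 0b111011100100000 = 0b111011101110110 = 30582

30582


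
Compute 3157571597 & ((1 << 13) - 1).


3157571597 & 8191 = 6157

6157


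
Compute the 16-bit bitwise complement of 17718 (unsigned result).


~0b100010100110110 = 0b1011101011001001 = 47817 (16-bit unsigned)

47817


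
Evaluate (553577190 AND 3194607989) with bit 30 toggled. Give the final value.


Step 1: 553577190 & 3194607989 = 543737956
Step 2: 543737956 ^ (1 << 30) = 543737956 ^ 1073741824 = 1617479780

1617479780


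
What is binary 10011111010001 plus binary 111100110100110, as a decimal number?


10011111010001 + 111100110100110 = 1010000101110111 = 41335

41335


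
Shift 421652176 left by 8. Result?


0b11001001000011110011011010000 << 8 = 0b1100100100001111001101101000000000000 = 107942957056

107942957056


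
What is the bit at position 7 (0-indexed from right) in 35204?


0b1000100110000100, position 7 = 1

1


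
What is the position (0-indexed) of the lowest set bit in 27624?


0b110101111101000. Lowest set bit at position 3

3


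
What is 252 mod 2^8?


252 & 255 = 252

252


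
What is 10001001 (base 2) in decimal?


10001001 in decimal = 137

137


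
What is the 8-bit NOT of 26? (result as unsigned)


~0b11010 = 0b11100101 = 229 (8-bit unsigned)

229


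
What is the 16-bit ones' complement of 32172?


32172 ^ 65535 = 33363

33363


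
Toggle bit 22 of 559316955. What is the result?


559316955 ^ (1 << 22) = 559316955 ^ 4194304 = 555122651

555122651


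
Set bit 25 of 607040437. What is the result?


607040437 | (1 << 25) = 607040437 | 33554432 = 640594869

640594869


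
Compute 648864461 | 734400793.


0b100110101011001110001011001101 | 0b101011110001100001000100011001 = 0b101111111011101111001111011101 = 804189149

804189149


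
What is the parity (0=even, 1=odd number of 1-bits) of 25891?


0b110010100100011 has 7 ones => parity 1

1


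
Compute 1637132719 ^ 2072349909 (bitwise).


0b1100001100101001010100110101111 ^ 0b1111011100001011000110011010101 = 0b11010000100010010010101111010 = 437331322

437331322


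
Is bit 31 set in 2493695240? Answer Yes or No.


0b10010100101000101100010100001000, bit 31 = 1. Yes

Yes


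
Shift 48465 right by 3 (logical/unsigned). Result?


0b1011110101010001 >> 3 = 0b1011110101010 = 6058

6058


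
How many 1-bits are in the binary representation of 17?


0b10001 has 2 set bits

2


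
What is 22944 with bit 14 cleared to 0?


22944 & ~(1 << 14) = 6560

6560


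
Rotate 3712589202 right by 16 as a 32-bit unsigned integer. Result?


Rotate 0b11011101010010011001110110010010 right by 16 (32-bit) = 0b10011101100100101101110101001001 = 2643647817

2643647817


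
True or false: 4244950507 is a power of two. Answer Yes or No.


0b11111101000001001100110111101011. Multiple bits set => No

No


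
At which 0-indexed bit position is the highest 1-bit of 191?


0b10111111. Highest set bit at position 7

7


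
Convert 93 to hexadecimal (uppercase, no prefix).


93 = 5D hex

5D


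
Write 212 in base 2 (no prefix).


212 = 11010100 in binary

11010100


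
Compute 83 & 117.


0b1010011 & 0b1110101 = 0b1010001 = 81

81


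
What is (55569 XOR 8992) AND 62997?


Step 1: 55569 ^ 8992 = 64049
Step 2: 64049 & 62997 = 61969

61969


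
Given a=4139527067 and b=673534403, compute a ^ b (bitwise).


4139527067 ^ 673534403 = 3734600280

3734600280


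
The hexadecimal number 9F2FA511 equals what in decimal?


9F2FA511 hex = 2670699793 decimal

2670699793


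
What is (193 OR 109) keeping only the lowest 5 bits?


Step 1: 193 | 109 = 237
Step 2: 237 & 31 = 13

13


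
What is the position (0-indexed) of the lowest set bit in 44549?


0b1010111000000101. Lowest set bit at position 0

0


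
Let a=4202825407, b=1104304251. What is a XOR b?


4202825407 ^ 1104304251 = 3142606532

3142606532


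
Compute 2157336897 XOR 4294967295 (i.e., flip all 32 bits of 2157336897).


2157336897 ^ 4294967295 = 2137630398

2137630398


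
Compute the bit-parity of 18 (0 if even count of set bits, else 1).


0b10010 has 2 ones => parity 0

0


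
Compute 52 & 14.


0b110100 & 0b1110 = 0b100 = 4

4


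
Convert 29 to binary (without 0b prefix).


29 = 11101 in binary

11101


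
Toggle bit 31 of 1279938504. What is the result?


1279938504 ^ (1 << 31) = 1279938504 ^ 2147483648 = 3427422152

3427422152


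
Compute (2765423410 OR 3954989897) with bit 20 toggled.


Step 1: 2765423410 | 3954989897 = 4026358651
Step 2: 4026358651 ^ (1 << 20) = 4026358651 ^ 1048576 = 4025310075

4025310075


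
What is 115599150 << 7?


0b110111000111110011100101110 << 7 = 0b1101110001111100111001011100000000 = 14796691200

14796691200


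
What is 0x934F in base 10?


934F hex = 37711 decimal

37711


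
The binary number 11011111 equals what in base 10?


11011111 in decimal = 223

223


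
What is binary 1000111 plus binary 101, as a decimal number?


1000111 + 101 = 1001100 = 76

76


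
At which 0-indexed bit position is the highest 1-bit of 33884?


0b1000010001011100. Highest set bit at position 15

15


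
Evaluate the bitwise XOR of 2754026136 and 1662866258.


0b10100100001001110001101010011000 ^ 0b1100011000111010101001101010010 = 0b11000111001110100100100111001010 = 3342485962

3342485962


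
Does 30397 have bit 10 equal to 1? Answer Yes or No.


0b111011010111101, bit 10 = 1. Yes

Yes


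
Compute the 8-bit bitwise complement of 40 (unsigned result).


~0b101000 = 0b11010111 = 215 (8-bit unsigned)

215


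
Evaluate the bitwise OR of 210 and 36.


0b11010010 | 0b100100 = 0b11110110 = 246

246


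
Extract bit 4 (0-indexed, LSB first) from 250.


0b11111010, position 4 = 1

1


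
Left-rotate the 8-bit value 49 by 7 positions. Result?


Rotate 0b110001 left by 7 (8-bit) = 0b10011000 = 152

152


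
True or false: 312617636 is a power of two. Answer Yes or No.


0b10010101000100010101010100100. Multiple bits set => No

No


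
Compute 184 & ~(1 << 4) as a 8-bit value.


184 & ~(1 << 4) = 168

168


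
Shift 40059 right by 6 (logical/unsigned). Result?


0b1001110001111011 >> 6 = 0b1001110001 = 625

625


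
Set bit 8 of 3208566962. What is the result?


3208566962 | (1 << 8) = 3208566962 | 256 = 3208567218

3208567218


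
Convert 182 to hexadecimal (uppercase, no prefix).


182 = B6 hex

B6


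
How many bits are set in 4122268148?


0b11110101101101001101000111110100 has 19 set bits

19


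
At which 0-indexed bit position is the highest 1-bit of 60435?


0b1110110000010011. Highest set bit at position 15

15


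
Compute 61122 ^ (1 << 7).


61122 ^ (1 << 7) = 61122 ^ 128 = 60994

60994


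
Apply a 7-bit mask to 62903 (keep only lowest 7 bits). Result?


62903 & 127 = 55

55


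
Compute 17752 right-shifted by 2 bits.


0b100010101011000 >> 2 = 0b1000101010110 = 4438

4438


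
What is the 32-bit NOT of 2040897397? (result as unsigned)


~0b1111001101001011001111101110101 = 0b10000110010110100110000010001010 = 2254069898 (32-bit unsigned)

2254069898


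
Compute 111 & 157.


0b1101111 & 0b10011101 = 0b1101 = 13

13


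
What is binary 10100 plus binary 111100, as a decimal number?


10100 + 111100 = 1010000 = 80

80


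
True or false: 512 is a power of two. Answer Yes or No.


0b1000000000. Only one bit set => Yes

Yes


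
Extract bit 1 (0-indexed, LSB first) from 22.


0b10110, position 1 = 1

1


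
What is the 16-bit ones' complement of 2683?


2683 ^ 65535 = 62852

62852


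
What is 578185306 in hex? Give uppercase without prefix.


578185306 = 2276685A hex

2276685A


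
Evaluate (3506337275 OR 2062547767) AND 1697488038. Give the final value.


Step 1: 3506337275 | 2062547767 = 4211081215
Step 2: 4211081215 & 1697488038 = 1613601958

1613601958


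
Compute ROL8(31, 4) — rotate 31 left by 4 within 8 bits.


Rotate 0b11111 left by 4 (8-bit) = 0b11110001 = 241

241


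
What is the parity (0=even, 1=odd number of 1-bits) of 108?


0b1101100 has 4 ones => parity 0

0


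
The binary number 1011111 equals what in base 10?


1011111 in decimal = 95

95


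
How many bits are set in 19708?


0b100110011111100 has 9 set bits

9


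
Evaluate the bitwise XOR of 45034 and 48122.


0b1010111111101010 ^ 0b1011101111111010 = 0b1010000010000 = 5136

5136


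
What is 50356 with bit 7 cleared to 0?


50356 & ~(1 << 7) = 50228

50228


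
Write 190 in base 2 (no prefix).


190 = 10111110 in binary

10111110


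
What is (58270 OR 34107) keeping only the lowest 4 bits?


Step 1: 58270 | 34107 = 59327
Step 2: 59327 & 15 = 15

15


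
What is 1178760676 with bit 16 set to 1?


1178760676 | (1 << 16) = 1178760676 | 65536 = 1178826212

1178826212


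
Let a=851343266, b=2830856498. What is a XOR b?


851343266 ^ 2830856498 = 2584020624

2584020624


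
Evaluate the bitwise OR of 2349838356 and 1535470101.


0b10001100000011111011000000010100 | 0b1011011100001010110101000010101 = 0b11011111100011111111101000010101 = 3750754837

3750754837


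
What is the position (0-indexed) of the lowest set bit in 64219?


0b1111101011011011. Lowest set bit at position 0

0


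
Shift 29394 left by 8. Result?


0b111001011010010 << 8 = 0b11100101101001000000000 = 7524864

7524864


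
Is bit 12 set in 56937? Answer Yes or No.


0b1101111001101001, bit 12 = 1. Yes

Yes


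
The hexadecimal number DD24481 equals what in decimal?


DD24481 hex = 231883905 decimal

231883905


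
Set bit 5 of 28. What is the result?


28 | (1 << 5) = 28 | 32 = 60

60


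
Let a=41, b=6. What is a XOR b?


41 ^ 6 = 47

47


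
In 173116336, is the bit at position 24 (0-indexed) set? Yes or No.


0b1010010100011000101110110000, bit 24 = 0. No

No


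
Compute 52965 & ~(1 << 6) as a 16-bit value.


52965 & ~(1 << 6) = 52901

52901


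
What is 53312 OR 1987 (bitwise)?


0b1101000001000000 | 0b11111000011 = 0b1101011111000011 = 55235

55235


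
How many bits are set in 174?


0b10101110 has 5 set bits

5


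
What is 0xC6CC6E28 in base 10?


C6CC6E28 hex = 3335286312 decimal

3335286312


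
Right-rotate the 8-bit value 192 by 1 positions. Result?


Rotate 0b11000000 right by 1 (8-bit) = 0b1100000 = 96

96


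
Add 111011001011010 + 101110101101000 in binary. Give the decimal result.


111011001011010 + 101110101101000 = 1101001111000010 = 54210

54210


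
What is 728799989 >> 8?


0b101011011100001001101011110101 >> 8 = 0b1010110111000010011010 = 2846874

2846874


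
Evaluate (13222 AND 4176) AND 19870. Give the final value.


Step 1: 13222 & 4176 = 4096
Step 2: 4096 & 19870 = 0

0


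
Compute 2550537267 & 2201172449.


0b10011000000001100001110000110011 & 0b10000011001100110011100111100001 = 0b10000000000000100001100000100001 = 2147620897

2147620897


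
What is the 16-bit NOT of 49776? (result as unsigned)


~0b1100001001110000 = 0b11110110001111 = 15759 (16-bit unsigned)

15759


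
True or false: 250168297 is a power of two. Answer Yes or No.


0b1110111010010100001111101001. Multiple bits set => No

No


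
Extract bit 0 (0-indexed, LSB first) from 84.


0b1010100, position 0 = 0

0


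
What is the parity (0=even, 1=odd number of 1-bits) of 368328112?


0b10101111101000011110110110000 has 16 ones => parity 0

0


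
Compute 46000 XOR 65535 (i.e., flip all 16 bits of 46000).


46000 ^ 65535 = 19535

19535


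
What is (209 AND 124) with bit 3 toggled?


Step 1: 209 & 124 = 80
Step 2: 80 ^ (1 << 3) = 80 ^ 8 = 88

88


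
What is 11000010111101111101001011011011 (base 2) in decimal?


11000010111101111101001011011011 in decimal = 3271021275

3271021275


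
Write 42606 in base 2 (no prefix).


42606 = 1010011001101110 in binary

1010011001101110


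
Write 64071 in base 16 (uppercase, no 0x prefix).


64071 = FA47 hex

FA47


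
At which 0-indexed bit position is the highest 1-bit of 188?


0b10111100. Highest set bit at position 7

7


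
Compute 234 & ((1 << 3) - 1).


234 & 7 = 2

2


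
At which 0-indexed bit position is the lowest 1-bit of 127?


0b1111111. Lowest set bit at position 0

0


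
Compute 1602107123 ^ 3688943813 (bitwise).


0b1011111011111100011011011110011 ^ 0b11011011111000001101000011000101 = 0b10000100100111101110011000110110 = 2225006134

2225006134


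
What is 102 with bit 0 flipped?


102 ^ (1 << 0) = 102 ^ 1 = 103

103


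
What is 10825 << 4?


0b10101001001001 << 4 = 0b101010010010010000 = 173200

173200


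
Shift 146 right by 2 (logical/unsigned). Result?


0b10010010 >> 2 = 0b100100 = 36

36


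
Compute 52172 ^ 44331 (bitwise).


0b1100101111001100 ^ 0b1010110100101011 = 0b110011011100111 = 26343

26343


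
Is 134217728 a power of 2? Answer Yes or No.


0b1000000000000000000000000000. Only one bit set => Yes

Yes


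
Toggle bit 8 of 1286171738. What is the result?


1286171738 ^ (1 << 8) = 1286171738 ^ 256 = 1286171994

1286171994


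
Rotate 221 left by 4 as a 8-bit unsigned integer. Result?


Rotate 0b11011101 left by 4 (8-bit) = 0b11011101 = 221

221


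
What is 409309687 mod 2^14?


409309687 & 16383 = 4599

4599


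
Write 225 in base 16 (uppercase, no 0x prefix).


225 = E1 hex

E1


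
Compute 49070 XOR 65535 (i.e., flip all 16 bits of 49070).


49070 ^ 65535 = 16465

16465


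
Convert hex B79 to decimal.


B79 hex = 2937 decimal

2937


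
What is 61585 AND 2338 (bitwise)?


0b1111000010010001 & 0b100100100010 = 0b0 = 0

0


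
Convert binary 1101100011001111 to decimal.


1101100011001111 in decimal = 55503

55503


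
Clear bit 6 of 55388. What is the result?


55388 & ~(1 << 6) = 55324

55324


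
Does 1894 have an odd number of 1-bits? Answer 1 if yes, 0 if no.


0b11101100110 has 7 ones => parity 1

1


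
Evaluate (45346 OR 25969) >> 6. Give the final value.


Step 1: 45346 | 25969 = 62835
Step 2: 62835 >> 6 = 981

981


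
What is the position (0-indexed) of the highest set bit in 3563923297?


0b11010100011011010010011101100001. Highest set bit at position 31

31


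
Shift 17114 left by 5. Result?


0b100001011011010 << 5 = 0b10000101101101000000 = 547648

547648


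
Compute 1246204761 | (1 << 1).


1246204761 | (1 << 1) = 1246204761 | 2 = 1246204763

1246204763


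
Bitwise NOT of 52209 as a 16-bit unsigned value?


~0b1100101111110001 = 0b11010000001110 = 13326 (16-bit unsigned)

13326


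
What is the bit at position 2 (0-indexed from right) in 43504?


0b1010100111110000, position 2 = 0

0


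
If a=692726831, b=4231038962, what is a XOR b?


692726831 ^ 4231038962 = 3581586397

3581586397


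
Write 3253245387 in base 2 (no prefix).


3253245387 = 11000001111010001001010111001011 in binary

11000001111010001001010111001011


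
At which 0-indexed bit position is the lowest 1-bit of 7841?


0b1111010100001. Lowest set bit at position 0

0


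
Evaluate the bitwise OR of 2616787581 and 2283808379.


0b10011011111110010000001001111101 | 0b10001000001000000010011001111011 = 0b10011011111110010010011001111111 = 2616796799

2616796799


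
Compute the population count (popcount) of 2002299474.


0b1110111010110001010101001010010 has 16 set bits

16


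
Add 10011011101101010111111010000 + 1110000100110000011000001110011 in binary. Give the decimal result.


10011011101101010111111010000 + 1110000100110000011000001110011 = 10000100000011101110000001000011 = 2215567427

2215567427


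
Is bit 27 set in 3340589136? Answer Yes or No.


0b11000111000111010101100001010000, bit 27 = 0. No

No


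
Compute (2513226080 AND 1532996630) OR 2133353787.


Step 1: 2513226080 & 1532996630 = 290228224
Step 2: 290228224 | 2133353787 = 2137845051

2137845051


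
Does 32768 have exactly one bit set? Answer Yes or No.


0b1000000000000000. Only one bit set => Yes

Yes


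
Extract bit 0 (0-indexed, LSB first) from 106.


0b1101010, position 0 = 0

0


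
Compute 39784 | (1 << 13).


39784 | (1 << 13) = 39784 | 8192 = 47976

47976


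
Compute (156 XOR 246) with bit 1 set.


Step 1: 156 ^ 246 = 106
Step 2: 106 | (1 << 1) = 106 | 2 = 106

106


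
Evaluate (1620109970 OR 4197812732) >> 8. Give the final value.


Step 1: 1620109970 | 4197812732 = 4206226430
Step 2: 4206226430 >> 8 = 16430571

16430571


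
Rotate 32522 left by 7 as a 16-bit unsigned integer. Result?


Rotate 0b111111100001010 left by 7 (16-bit) = 0b1000010100111111 = 34111

34111


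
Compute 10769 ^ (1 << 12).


10769 ^ (1 << 12) = 10769 ^ 4096 = 14865

14865


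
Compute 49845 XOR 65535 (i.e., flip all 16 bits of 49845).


49845 ^ 65535 = 15690

15690


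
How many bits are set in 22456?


0b101011110111000 has 9 set bits

9


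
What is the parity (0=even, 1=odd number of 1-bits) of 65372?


0b1111111101011100 has 12 ones => parity 0

0


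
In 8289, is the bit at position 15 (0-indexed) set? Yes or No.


0b10000001100001, bit 15 = 0. No

No


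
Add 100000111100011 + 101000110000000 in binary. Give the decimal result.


100000111100011 + 101000110000000 = 1001001101100011 = 37731

37731


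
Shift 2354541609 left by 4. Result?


0b10001100010101110111010000101001 << 4 = 0b100011000101011101110100001010010000 = 37672665744

37672665744


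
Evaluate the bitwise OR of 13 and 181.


0b1101 | 0b10110101 = 0b10111101 = 189

189


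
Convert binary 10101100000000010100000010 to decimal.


10101100000000010100000010 in decimal = 45090050

45090050


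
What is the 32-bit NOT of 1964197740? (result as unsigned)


~0b1110101000100110100011101101100 = 0b10001010111011001011100010010011 = 2330769555 (32-bit unsigned)

2330769555


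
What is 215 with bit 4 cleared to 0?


215 & ~(1 << 4) = 199

199


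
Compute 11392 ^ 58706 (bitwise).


0b10110010000000 ^ 0b1110010101010010 = 0b1100100111010010 = 51666

51666


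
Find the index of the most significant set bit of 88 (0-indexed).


0b1011000. Highest set bit at position 6

6


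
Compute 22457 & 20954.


0b101011110111001 & 0b101000111011010 = 0b101000110011000 = 20888

20888


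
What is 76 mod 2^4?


76 & 15 = 12

12


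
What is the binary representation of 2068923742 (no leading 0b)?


2068923742 = 1111011010100010100010101011110 in binary

1111011010100010100010101011110


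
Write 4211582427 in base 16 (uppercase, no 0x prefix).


4211582427 = FB07A5DB hex

FB07A5DB


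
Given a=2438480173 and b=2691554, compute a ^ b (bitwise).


2438480173 ^ 2691554 = 2440122575

2440122575


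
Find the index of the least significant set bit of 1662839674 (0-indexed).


0b1100011000111001110101101111010. Lowest set bit at position 1

1


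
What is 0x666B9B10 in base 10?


666B9B10 hex = 1718328080 decimal

1718328080


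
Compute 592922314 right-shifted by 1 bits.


0b100011010101110100011011001010 >> 1 = 0b10001101010111010001101100101 = 296461157

296461157


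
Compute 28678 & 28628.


0b111000000000110 & 0b110111111010100 = 0b110000000000100 = 24580

24580


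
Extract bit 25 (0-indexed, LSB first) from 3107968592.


0b10111001001111111101011001010000, position 25 = 0

0


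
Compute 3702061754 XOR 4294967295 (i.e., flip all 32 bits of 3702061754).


3702061754 ^ 4294967295 = 592905541

592905541


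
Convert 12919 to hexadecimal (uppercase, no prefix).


12919 = 3277 hex

3277


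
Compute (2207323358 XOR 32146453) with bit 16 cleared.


Step 1: 2207323358 ^ 32146453 = 2189136075
Step 2: 2189136075 & ~(1 << 16) = 2189070539

2189070539


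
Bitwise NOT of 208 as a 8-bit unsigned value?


~0b11010000 = 0b101111 = 47 (8-bit unsigned)

47


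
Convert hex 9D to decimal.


9D hex = 157 decimal

157


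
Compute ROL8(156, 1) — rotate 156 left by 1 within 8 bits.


Rotate 0b10011100 left by 1 (8-bit) = 0b111001 = 57

57


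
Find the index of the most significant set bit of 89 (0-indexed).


0b1011001. Highest set bit at position 6

6


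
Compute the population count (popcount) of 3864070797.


0b11100110010100010000101010001101 has 14 set bits

14


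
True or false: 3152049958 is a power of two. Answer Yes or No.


0b10111011111000000111011100100110. Multiple bits set => No

No


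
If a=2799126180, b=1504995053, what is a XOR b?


2799126180 ^ 1504995053 = 4284686409

4284686409


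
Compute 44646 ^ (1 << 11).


44646 ^ (1 << 11) = 44646 ^ 2048 = 42598

42598


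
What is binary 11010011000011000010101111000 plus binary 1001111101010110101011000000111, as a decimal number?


11010011000011000010101111000 + 1001111101010110101011000000111 = 1101010000011001101101101111111 = 1779227519

1779227519


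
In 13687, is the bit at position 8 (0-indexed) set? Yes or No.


0b11010101110111, bit 8 = 1. Yes

Yes


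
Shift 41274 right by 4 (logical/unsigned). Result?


0b1010000100111010 >> 4 = 0b101000010011 = 2579

2579


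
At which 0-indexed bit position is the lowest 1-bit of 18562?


0b100100010000010. Lowest set bit at position 1

1


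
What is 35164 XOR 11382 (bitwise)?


0b1000100101011100 ^ 0b10110001110110 = 0b1010010100101010 = 42282

42282


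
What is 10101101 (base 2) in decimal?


10101101 in decimal = 173

173


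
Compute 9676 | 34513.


0b10010111001100 | 0b1000011011010001 = 0b1010011111011101 = 42973

42973


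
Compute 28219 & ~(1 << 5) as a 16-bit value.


28219 & ~(1 << 5) = 28187

28187


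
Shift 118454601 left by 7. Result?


0b111000011110111100101001001 << 7 = 0b1110000111101111001010010010000000 = 15162188928

15162188928


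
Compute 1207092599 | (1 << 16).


1207092599 | (1 << 16) = 1207092599 | 65536 = 1207158135

1207158135


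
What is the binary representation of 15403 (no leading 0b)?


15403 = 11110000101011 in binary

11110000101011


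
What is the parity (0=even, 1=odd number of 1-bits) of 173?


0b10101101 has 5 ones => parity 1

1


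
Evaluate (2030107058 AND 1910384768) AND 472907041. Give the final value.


Step 1: 2030107058 & 1910384768 = 1895835776
Step 2: 1895835776 & 472907041 = 268445696

268445696


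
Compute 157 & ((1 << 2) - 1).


157 & 3 = 1

1


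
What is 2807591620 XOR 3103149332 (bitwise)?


0b10100111010110000111001011000100 ^ 0b10111000111101100100110100010100 = 0b11111101011100011111111010000 = 531513296

531513296


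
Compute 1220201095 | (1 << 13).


1220201095 | (1 << 13) = 1220201095 | 8192 = 1220209287

1220209287


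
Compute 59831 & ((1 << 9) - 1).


59831 & 511 = 439

439


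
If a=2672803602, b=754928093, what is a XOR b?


2672803602 ^ 754928093 = 3014719183

3014719183


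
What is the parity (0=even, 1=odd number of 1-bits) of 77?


0b1001101 has 4 ones => parity 0

0


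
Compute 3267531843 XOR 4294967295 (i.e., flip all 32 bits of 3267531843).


3267531843 ^ 4294967295 = 1027435452

1027435452


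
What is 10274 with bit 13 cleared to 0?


10274 & ~(1 << 13) = 2082

2082


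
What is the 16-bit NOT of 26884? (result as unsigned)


~0b110100100000100 = 0b1001011011111011 = 38651 (16-bit unsigned)

38651


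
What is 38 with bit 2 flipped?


38 ^ (1 << 2) = 38 ^ 4 = 34

34


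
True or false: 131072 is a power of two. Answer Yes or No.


0b100000000000000000. Only one bit set => Yes

Yes


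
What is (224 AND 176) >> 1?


Step 1: 224 & 176 = 160
Step 2: 160 >> 1 = 80

80


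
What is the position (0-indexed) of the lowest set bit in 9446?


0b10010011100110. Lowest set bit at position 1

1


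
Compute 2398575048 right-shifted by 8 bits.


0b10001110111101110101100111001000 >> 8 = 0b100011101111011101011001 = 9369433

9369433


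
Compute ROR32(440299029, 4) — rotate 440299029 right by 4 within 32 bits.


Rotate 0b11010001111100110111000010101 right by 4 (32-bit) = 0b1010001101000111110011011100001 = 1369695969

1369695969


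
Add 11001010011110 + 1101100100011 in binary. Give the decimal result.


11001010011110 + 1101100100011 = 100110111000001 = 19905

19905


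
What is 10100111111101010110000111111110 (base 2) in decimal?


10100111111101010110000111111110 in decimal = 2817876478

2817876478


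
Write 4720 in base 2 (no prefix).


4720 = 1001001110000 in binary

1001001110000


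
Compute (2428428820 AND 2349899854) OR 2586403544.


Step 1: 2428428820 & 2349899854 = 2148573188
Step 2: 2148573188 | 2586403544 = 2587484892

2587484892


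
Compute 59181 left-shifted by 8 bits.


0b1110011100101101 << 8 = 0b111001110010110100000000 = 15150336

15150336


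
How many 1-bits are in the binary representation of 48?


0b110000 has 2 set bits

2


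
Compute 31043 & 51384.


0b111100101000011 & 0b1100100010111000 = 0b100100000000000 = 18432

18432


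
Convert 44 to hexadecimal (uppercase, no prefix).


44 = 2C hex

2C


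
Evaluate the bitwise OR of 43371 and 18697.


0b1010100101101011 | 0b100100100001001 = 0b1110100101101011 = 59755

59755


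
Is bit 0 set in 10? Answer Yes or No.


0b1010, bit 0 = 0. No

No


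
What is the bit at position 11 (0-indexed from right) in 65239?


0b1111111011010111, position 11 = 1

1


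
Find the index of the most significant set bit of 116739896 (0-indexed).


0b110111101010100111100111000. Highest set bit at position 26

26


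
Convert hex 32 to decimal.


32 hex = 50 decimal

50


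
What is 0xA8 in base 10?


A8 hex = 168 decimal

168


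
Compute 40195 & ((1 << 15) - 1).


40195 & 32767 = 7427

7427


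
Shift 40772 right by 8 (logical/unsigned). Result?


0b1001111101000100 >> 8 = 0b10011111 = 159

159


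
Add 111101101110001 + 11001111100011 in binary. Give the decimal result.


111101101110001 + 11001111100011 = 1010111101010100 = 44884

44884


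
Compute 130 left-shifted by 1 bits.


0b10000010 << 1 = 0b100000100 = 260

260


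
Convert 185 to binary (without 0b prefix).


185 = 10111001 in binary

10111001


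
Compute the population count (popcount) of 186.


0b10111010 has 5 set bits

5


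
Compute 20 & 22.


0b10100 & 0b10110 = 0b10100 = 20

20


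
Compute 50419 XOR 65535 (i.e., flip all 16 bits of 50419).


50419 ^ 65535 = 15116

15116


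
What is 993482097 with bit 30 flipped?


993482097 ^ (1 << 30) = 993482097 ^ 1073741824 = 2067223921

2067223921


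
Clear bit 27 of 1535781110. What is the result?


1535781110 & ~(1 << 27) = 1401563382

1401563382


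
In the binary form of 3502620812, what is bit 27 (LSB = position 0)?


0b11010000110001011100000010001100, position 27 = 0

0


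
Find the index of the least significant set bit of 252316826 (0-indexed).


0b1111000010100000110010011010. Lowest set bit at position 1

1


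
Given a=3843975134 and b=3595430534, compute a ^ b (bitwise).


3843975134 ^ 3595430534 = 861113688

861113688


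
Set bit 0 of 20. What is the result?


20 | (1 << 0) = 20 | 1 = 21

21


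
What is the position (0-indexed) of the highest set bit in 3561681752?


0b11010100010010101111001101011000. Highest set bit at position 31

31


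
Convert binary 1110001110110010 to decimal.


1110001110110010 in decimal = 58290

58290


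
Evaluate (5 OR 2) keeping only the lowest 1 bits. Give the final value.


Step 1: 5 | 2 = 7
Step 2: 7 & 1 = 1

1


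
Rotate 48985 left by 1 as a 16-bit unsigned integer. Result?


Rotate 0b1011111101011001 left by 1 (16-bit) = 0b111111010110011 = 32435

32435


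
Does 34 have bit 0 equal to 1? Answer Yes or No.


0b100010, bit 0 = 0. No

No


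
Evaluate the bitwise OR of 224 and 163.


0b11100000 | 0b10100011 = 0b11100011 = 227

227


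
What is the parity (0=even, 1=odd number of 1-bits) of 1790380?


0b110110101000110101100 has 11 ones => parity 1

1


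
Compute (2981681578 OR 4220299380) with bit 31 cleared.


Step 1: 2981681578 | 4220299380 = 4223465982
Step 2: 4223465982 & ~(1 << 31) = 2075982334

2075982334


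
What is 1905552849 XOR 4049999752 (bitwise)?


0b1110001100101000110110111010001 ^ 0b11110001011001100001011110001000 = 0b10000000111100100111101001011001 = 2163374681

2163374681


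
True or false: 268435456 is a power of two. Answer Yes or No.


0b10000000000000000000000000000. Only one bit set => Yes

Yes


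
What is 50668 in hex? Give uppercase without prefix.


50668 = C5EC hex

C5EC


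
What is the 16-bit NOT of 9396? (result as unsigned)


~0b10010010110100 = 0b1101101101001011 = 56139 (16-bit unsigned)

56139


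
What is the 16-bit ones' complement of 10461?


10461 ^ 65535 = 55074

55074


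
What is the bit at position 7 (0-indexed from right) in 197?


0b11000101, position 7 = 1

1


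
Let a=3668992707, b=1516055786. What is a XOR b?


3668992707 ^ 1516055786 = 2163035689

2163035689


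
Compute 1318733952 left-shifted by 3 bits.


0b1001110100110100100100010000000 << 3 = 0b1001110100110100100100010000000000 = 10549871616

10549871616


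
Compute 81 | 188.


0b1010001 | 0b10111100 = 0b11111101 = 253

253


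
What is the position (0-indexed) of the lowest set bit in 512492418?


0b11110100011000000001110000010. Lowest set bit at position 1

1


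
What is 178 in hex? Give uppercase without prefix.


178 = B2 hex

B2


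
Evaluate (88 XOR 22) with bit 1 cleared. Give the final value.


Step 1: 88 ^ 22 = 78
Step 2: 78 & ~(1 << 1) = 76

76


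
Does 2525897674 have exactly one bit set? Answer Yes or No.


0b10010110100011100010001111001010. Multiple bits set => No

No


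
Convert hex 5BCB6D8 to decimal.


5BCB6D8 hex = 96253656 decimal

96253656


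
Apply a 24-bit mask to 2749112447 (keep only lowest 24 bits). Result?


2749112447 & 16777215 = 14426239

14426239


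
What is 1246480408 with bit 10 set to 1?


1246480408 | (1 << 10) = 1246480408 | 1024 = 1246481432

1246481432


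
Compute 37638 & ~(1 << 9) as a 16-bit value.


37638 & ~(1 << 9) = 37126

37126


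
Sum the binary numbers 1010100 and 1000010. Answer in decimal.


1010100 + 1000010 = 10010110 = 150

150


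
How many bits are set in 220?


0b11011100 has 5 set bits

5


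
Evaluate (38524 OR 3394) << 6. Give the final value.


Step 1: 38524 | 3394 = 40830
Step 2: 40830 << 6 = 2613120

2613120


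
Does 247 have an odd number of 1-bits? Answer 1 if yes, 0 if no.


0b11110111 has 7 ones => parity 1

1


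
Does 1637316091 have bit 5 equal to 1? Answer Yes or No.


0b1100001100101110111010111111011, bit 5 = 1. Yes

Yes


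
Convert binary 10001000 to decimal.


10001000 in decimal = 136

136


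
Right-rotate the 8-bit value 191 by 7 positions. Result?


Rotate 0b10111111 right by 7 (8-bit) = 0b1111111 = 127

127


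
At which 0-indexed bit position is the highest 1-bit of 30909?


0b111100010111101. Highest set bit at position 14

14


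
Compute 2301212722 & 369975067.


0b10001001001010011011100000110010 & 0b10110000011010101111100011011 = 0b10010001100000010010 = 595986

595986


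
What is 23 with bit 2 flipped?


23 ^ (1 << 2) = 23 ^ 4 = 19

19


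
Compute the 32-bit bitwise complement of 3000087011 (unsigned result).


~0b10110010110100011011000111100011 = 0b1001101001011100100111000011100 = 1294880284 (32-bit unsigned)

1294880284


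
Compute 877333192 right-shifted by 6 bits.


0b110100010010110000101011001000 >> 6 = 0b110100010010110000101011 = 13708331

13708331


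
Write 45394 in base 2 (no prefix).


45394 = 1011000101010010 in binary

1011000101010010


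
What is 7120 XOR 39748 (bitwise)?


0b1101111010000 ^ 0b1001101101000100 = 0b1000000010010100 = 32916

32916


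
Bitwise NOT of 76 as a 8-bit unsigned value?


~0b1001100 = 0b10110011 = 179 (8-bit unsigned)

179


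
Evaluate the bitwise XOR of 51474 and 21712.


0b1100100100010010 ^ 0b101010011010000 = 0b1001110111000010 = 40386

40386


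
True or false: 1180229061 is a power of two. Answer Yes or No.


0b1000110010110001101110111000101. Multiple bits set => No

No


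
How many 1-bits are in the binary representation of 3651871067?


0b11011001101010110010000101011011 has 17 set bits

17


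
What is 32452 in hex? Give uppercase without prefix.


32452 = 7EC4 hex

7EC4


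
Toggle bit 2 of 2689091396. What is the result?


2689091396 ^ (1 << 2) = 2689091396 ^ 4 = 2689091392

2689091392


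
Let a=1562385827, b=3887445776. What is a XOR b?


1562385827 ^ 3887445776 = 3130370739

3130370739


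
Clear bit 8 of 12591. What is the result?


12591 & ~(1 << 8) = 12335

12335


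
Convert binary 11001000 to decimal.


11001000 in decimal = 200

200


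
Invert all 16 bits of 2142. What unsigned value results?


2142 ^ 65535 = 63393

63393


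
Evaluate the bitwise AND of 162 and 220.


0b10100010 & 0b11011100 = 0b10000000 = 128

128


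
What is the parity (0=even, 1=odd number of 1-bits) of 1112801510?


0b1000010010101000000000011100110 has 10 ones => parity 0

0


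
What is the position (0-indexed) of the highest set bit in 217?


0b11011001. Highest set bit at position 7

7


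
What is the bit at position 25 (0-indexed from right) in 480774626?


0b11100101010000000100111100010, position 25 = 0

0


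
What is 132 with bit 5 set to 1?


132 | (1 << 5) = 132 | 32 = 164

164


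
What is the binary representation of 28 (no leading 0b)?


28 = 11100 in binary

11100


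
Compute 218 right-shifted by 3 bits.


0b11011010 >> 3 = 0b11011 = 27

27


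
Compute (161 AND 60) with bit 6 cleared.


Step 1: 161 & 60 = 32
Step 2: 32 & ~(1 << 6) = 32

32


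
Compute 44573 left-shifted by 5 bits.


0b1010111000011101 << 5 = 0b101011100001110100000 = 1426336

1426336


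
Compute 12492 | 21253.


0b11000011001100 | 0b101001100000101 = 0b111001111001101 = 29645

29645


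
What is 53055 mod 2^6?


53055 & 63 = 63

63


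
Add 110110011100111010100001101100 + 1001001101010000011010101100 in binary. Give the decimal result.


110110011100111010100001101100 + 1001001101010000011010101100 = 111111101010001010111100011000 = 1068019480

1068019480


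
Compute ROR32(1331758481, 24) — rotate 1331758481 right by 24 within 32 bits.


Rotate 0b1001111011000010000010110010001 right by 24 (32-bit) = 0b1100001000001011001000101001111 = 1627754831

1627754831


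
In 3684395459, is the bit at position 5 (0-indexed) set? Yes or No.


0b11011011100110110110100111000011, bit 5 = 0. No

No


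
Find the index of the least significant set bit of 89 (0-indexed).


0b1011001. Lowest set bit at position 0

0


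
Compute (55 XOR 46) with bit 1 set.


Step 1: 55 ^ 46 = 25
Step 2: 25 | (1 << 1) = 25 | 2 = 27

27


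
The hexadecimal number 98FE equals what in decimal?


98FE hex = 39166 decimal

39166


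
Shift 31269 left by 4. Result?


0b111101000100101 << 4 = 0b1111010001001010000 = 500304

500304


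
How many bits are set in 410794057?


0b11000011111000011100001001001 has 13 set bits

13


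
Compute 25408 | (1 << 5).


25408 | (1 << 5) = 25408 | 32 = 25440

25440


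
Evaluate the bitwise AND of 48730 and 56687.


0b1011111001011010 & 0b1101110101101111 = 0b1001110001001010 = 40010

40010


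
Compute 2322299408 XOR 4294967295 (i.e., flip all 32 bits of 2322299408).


2322299408 ^ 4294967295 = 1972667887

1972667887
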